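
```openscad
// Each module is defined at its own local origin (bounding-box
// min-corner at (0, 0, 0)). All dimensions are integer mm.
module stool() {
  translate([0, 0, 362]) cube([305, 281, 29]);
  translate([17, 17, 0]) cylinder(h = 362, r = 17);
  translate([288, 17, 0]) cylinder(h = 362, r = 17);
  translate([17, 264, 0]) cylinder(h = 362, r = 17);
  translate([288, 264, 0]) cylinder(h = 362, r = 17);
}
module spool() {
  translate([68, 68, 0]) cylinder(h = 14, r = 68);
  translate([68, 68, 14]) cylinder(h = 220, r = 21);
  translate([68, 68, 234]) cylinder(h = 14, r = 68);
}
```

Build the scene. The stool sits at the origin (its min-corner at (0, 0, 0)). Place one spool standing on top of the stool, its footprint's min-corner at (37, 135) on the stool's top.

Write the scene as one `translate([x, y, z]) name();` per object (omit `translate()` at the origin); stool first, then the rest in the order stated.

stool();
translate([37, 135, 391]) spool();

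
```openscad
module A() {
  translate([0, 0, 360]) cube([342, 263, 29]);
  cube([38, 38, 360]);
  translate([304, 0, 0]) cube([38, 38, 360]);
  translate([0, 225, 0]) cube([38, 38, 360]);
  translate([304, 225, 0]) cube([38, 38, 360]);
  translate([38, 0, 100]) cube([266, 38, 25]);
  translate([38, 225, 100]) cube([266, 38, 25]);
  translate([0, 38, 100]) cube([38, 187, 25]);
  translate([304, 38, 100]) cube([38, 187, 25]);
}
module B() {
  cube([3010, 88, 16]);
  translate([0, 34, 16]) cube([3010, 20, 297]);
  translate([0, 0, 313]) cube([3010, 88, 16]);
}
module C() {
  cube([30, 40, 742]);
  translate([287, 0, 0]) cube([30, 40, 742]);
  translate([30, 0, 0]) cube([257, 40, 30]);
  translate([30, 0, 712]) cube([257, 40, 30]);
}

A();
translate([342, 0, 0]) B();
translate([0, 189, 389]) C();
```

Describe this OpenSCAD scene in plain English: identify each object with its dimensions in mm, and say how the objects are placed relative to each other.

A is a four-legged stool. The seat is 342×263 mm, 29 mm thick, top at z = 389 mm. It stands on four square legs, each 38×38 mm in cross-section, from z = 0 to the seat underside, each flush with a corner of the seat. Four stretchers, 38 mm wide and 25 mm tall, connect adjacent legs with their undersides at z = 100 mm, each running between the inner faces of the legs it joins and aligned with the legs' outer faces on the other axis.

B is an I-beam lying along x, 3010 mm long. Overall section height 329 mm. Two flanges 88 mm wide (y) and 16 mm thick, one on the floor and one at the top; a web 20 mm thick runs between them, centred on the flange width.

C is a picture frame with a 257×682 mm rectangular opening (x by z) and a uniform 30 mm border on every side. Frame depth is 40 mm along y. It is built from two vertical stiles running the full outside height and two horizontal rails spanning the gap between the stiles.

The I-beam is against the stool's +x side, with their −y faces flush. The picture frame is on top of the stool.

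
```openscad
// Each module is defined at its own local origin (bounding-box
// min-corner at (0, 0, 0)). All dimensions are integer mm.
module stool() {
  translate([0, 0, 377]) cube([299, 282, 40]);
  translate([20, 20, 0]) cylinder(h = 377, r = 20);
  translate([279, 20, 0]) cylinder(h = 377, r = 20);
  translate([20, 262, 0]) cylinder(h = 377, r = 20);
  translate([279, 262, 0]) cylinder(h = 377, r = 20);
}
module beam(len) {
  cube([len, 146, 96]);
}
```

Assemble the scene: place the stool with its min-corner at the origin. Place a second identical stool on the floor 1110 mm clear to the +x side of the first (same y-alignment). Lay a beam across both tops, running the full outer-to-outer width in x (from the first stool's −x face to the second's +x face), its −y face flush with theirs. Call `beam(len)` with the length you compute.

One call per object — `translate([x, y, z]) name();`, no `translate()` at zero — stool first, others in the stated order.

stool();
translate([1409, 0, 0]) stool();
translate([0, 0, 417]) beam(1708);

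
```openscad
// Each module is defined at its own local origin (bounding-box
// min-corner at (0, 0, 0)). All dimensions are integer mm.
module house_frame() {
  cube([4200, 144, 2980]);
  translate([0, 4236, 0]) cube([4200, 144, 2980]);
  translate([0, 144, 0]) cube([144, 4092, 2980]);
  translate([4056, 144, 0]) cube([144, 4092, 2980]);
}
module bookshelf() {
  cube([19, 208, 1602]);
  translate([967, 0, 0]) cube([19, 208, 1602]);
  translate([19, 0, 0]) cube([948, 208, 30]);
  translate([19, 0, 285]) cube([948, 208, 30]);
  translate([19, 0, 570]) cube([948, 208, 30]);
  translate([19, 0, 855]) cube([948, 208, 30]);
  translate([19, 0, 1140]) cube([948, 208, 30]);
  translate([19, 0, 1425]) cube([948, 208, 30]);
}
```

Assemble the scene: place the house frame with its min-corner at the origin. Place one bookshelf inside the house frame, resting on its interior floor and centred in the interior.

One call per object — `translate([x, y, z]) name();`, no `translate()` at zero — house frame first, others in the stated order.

house_frame();
translate([1607, 2086, 0]) bookshelf();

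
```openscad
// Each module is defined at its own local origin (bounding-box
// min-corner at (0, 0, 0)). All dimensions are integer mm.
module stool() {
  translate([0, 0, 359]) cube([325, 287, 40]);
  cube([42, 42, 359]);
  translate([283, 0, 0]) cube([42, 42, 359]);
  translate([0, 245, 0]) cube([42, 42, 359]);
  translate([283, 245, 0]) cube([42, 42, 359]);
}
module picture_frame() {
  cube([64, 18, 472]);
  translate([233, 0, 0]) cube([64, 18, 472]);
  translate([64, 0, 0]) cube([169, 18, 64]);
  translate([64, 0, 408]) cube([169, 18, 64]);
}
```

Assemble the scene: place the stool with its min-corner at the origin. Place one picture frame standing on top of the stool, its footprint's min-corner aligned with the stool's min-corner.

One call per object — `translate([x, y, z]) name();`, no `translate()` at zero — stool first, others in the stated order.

stool();
translate([0, 0, 399]) picture_frame();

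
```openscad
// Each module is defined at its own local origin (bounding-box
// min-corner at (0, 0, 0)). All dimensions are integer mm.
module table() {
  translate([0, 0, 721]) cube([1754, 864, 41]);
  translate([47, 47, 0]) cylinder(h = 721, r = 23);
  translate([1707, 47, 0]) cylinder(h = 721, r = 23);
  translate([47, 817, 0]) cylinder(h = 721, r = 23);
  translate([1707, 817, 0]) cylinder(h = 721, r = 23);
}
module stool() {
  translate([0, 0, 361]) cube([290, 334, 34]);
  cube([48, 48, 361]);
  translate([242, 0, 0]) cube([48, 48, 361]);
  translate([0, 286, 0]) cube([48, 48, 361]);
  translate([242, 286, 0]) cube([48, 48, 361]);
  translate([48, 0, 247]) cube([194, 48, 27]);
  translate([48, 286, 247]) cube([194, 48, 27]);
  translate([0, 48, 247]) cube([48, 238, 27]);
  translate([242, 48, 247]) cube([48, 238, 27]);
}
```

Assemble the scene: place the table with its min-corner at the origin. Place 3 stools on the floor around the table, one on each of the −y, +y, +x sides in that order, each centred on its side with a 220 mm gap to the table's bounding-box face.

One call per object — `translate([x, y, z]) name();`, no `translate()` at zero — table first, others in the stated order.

table();
translate([732, -554, 0]) stool();
translate([732, 1084, 0]) stool();
translate([1974, 265, 0]) stool();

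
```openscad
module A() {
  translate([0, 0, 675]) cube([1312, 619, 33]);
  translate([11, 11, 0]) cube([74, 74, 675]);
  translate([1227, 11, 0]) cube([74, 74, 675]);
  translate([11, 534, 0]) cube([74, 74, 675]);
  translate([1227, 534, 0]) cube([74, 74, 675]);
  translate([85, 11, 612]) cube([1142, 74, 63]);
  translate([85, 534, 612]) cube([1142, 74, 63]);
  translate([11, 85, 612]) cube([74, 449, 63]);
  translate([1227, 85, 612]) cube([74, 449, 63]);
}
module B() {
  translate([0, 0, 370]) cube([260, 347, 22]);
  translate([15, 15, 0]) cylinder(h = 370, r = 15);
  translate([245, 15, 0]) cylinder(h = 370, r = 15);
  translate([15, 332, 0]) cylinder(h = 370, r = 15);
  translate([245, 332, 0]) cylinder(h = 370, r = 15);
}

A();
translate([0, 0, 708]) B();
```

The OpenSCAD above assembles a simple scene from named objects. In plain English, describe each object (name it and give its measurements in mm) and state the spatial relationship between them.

A is a rectangular dining table. The top is 1312×619×33 mm with its upper surface at z = 708 mm. It stands on four 74×74 mm square legs, each inset 11 mm from the nearest pair of top edges, running from the floor to the underside of the top. Four apron rails, 74 mm thick and 63 mm tall, run between adjacent legs with their top edges flush with the underside of the top and their outer faces flush with the legs' outer faces.

B is a simple wooden stool: a rectangular seat 260 mm (x) by 347 mm (y), 22 mm thick, top face at z = 392 mm, on four round legs, each 30 mm in diameter. The legs rest on z = 0, each leg's axis is inset half a diameter from the nearest pair of seat edges (so the leg's bounding box is flush with the corner).

The stool is on top of the table.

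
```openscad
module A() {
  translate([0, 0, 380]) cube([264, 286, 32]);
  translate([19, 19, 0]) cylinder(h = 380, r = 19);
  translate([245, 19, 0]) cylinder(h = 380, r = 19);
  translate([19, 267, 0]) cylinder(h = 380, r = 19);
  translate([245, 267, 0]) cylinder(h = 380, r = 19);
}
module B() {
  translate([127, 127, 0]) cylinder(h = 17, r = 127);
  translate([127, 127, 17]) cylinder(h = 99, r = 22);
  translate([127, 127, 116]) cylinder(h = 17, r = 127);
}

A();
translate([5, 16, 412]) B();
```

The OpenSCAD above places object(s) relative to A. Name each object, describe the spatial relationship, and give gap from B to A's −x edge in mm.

A is a stool. B is a spool. The spool is on top of the stool, centred. The gap from the spool to the stool's −x edge is 5 mm.

The spool's min-x is at 5; the stool's min-x is 0; gap = 5 mm.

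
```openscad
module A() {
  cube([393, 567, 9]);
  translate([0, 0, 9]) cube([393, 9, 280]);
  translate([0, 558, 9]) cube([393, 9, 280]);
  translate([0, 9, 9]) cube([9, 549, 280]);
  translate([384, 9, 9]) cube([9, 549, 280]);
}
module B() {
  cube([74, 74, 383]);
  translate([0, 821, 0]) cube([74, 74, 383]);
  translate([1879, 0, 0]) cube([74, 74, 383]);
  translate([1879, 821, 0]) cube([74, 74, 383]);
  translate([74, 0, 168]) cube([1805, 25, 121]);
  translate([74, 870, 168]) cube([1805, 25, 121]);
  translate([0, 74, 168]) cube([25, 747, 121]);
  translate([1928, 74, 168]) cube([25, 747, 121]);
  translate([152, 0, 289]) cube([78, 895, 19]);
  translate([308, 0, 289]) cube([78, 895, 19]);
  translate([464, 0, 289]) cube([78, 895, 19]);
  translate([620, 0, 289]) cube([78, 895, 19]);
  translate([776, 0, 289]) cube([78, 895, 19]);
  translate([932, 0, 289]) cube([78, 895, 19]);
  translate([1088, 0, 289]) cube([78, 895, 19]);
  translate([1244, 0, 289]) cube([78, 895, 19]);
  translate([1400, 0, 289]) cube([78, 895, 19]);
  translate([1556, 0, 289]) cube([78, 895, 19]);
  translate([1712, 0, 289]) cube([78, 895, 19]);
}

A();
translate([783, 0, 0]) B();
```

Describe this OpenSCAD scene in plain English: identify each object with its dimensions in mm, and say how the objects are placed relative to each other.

A is an open-topped rectangular box: outside dimensions 393×567×289 mm, with a uniform wall and base thickness of 9 mm. The base is a full 393×567 slab on the floor; four walls sit on top of the base. The front and back walls (the −y and +y sides) span the full width; the two side walls fit between them.

B is a bed frame 1953 mm long (x) by 895 mm wide (y). Four 74×74 mm corner posts, 383 mm tall, at the corners of the footprint. Four rails of 25 mm thickness and 121 mm height run between adjacent posts with their undersides at z = 168 mm, their outer faces flush with the outside of the frame (the two x-running rails run between the posts' inner faces; the two y-running rails run between the posts' inner faces). 11 slats, each 78 mm wide (x) and 19 mm thick, lie across the top of the two x-running rails, running the full 895 mm width of the frame in y; the slats are evenly spaced along x between the inner faces of the end posts with equal gaps (rounded down to the nearest mm) at the −x end and between each pair — any rounding remainder accumulates at the +x end.

The bed frame is on the floor beside the open box on its +x side.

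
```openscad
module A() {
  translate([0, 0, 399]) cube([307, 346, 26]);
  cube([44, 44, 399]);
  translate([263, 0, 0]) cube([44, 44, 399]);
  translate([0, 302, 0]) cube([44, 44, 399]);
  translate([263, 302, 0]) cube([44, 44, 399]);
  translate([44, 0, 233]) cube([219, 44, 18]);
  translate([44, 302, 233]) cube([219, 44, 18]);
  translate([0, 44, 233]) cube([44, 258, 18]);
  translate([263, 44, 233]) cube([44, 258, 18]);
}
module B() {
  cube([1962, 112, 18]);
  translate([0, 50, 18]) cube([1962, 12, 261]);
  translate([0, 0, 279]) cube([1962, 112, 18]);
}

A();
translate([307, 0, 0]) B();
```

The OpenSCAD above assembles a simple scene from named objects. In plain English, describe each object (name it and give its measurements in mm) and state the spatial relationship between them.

A is a simple wooden stool: a rectangular seat 307 mm (x) by 346 mm (y), 26 mm thick, top face at z = 425 mm, on four square legs, each 44×44 mm in cross-section. The legs rest on z = 0, each flush with a corner of the seat. Four stretchers, 44 mm wide and 18 mm tall, connect adjacent legs with their undersides at z = 233 mm, each running between the inner faces of the legs it joins and aligned with the legs' outer faces on the other axis.

B is an I-beam lying along x, 1962 mm long. Overall section height 297 mm. Two flanges 112 mm wide (y) and 18 mm thick, one on the floor and one at the top; a web 12 mm thick runs between them, centred on the flange width.

The I-beam is against the stool's +x side, with their −y faces flush.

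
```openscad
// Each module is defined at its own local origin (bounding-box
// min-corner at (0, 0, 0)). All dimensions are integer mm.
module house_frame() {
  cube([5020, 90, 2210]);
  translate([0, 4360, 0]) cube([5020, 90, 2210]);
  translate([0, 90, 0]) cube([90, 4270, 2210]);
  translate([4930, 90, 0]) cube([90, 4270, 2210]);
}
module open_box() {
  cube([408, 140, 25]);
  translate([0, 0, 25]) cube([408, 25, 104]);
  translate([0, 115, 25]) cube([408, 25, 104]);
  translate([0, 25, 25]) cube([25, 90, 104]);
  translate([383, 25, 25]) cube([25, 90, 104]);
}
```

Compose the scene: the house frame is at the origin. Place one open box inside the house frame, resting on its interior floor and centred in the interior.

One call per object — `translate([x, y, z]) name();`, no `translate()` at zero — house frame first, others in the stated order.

house_frame();
translate([2306, 2155, 0]) open_box();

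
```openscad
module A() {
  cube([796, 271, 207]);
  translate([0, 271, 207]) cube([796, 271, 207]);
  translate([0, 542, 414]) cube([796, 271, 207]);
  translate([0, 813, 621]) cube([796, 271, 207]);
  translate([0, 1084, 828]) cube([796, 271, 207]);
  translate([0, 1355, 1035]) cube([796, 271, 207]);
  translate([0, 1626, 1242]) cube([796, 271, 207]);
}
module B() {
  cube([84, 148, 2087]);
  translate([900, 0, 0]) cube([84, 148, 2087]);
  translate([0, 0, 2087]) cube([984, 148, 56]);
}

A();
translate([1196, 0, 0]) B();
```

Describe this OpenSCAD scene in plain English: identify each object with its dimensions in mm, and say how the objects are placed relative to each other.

A is a straight staircase of 7 solid steps. Each step is 796 mm wide (x), 271 mm deep (y, the going) and 207 mm tall (the rise). The first step rests on the floor; each subsequent step sits one going further in +y and one rise higher in +z, directly behind and above the previous step with no overlap.

B is a rectangular door frame: two vertical jambs of 84×148 mm section, 2087 mm tall, with a clear opening 816 mm wide between their inner faces. A header 56 mm tall and 148 mm deep lies on top of the jambs and spans the full outside width.

The door frame is on the floor beside the staircase on its +x side.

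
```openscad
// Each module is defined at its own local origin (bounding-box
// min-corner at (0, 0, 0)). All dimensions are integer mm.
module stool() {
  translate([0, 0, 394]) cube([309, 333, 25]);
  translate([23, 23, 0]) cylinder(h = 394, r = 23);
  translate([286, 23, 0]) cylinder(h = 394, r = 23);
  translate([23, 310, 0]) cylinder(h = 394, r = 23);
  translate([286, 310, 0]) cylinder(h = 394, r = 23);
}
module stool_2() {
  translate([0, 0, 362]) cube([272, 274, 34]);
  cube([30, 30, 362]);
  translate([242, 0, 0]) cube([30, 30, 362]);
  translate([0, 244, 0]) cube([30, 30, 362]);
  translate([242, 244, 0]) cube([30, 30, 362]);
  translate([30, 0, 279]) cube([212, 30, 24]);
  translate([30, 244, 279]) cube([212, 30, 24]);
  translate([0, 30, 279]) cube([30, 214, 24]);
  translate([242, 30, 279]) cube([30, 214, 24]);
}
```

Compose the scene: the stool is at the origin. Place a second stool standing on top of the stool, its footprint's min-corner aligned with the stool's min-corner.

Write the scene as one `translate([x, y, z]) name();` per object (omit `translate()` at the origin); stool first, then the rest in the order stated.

stool();
translate([0, 0, 419]) stool_2();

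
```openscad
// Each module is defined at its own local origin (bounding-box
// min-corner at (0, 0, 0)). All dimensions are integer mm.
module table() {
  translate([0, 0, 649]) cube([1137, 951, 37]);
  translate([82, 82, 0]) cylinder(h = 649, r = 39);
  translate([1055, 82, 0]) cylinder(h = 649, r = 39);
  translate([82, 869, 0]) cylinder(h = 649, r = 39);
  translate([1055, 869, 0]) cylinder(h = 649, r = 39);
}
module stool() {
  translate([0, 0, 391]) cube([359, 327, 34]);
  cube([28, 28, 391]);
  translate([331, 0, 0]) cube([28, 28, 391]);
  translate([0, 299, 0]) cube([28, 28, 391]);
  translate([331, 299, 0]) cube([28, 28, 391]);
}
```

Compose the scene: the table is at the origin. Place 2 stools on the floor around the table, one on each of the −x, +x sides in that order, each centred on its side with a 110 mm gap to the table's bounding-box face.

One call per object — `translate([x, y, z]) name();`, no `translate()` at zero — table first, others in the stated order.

table();
translate([-469, 312, 0]) stool();
translate([1247, 312, 0]) stool();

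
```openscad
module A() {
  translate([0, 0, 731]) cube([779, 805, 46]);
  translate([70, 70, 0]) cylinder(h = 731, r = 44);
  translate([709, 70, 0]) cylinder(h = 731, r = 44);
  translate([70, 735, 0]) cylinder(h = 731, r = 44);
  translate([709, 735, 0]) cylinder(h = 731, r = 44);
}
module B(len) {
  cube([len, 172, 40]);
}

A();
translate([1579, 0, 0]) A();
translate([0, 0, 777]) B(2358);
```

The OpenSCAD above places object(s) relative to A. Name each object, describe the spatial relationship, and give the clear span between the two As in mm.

A is a table. B is a beam. A beam spans the tops of two tables. The clear span between the two tables is 800 mm.

Second table starts at x = 1579; first ends at x = 779; clear span = 1579 − 779 = 800 mm.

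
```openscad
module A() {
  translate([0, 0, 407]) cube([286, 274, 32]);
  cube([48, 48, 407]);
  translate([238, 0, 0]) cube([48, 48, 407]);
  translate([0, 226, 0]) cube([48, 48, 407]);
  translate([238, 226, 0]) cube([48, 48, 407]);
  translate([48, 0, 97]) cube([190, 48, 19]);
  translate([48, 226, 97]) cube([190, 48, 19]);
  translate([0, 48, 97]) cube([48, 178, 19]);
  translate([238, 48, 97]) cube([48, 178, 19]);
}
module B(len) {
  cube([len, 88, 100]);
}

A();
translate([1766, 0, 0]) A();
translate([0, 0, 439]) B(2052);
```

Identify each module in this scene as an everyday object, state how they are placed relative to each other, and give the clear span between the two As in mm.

A is a stool. B is a beam. A beam spans the tops of two stools. The clear span between the two stools is 1480 mm.

Second stool starts at x = 1766; first ends at x = 286; clear span = 1766 − 286 = 1480 mm.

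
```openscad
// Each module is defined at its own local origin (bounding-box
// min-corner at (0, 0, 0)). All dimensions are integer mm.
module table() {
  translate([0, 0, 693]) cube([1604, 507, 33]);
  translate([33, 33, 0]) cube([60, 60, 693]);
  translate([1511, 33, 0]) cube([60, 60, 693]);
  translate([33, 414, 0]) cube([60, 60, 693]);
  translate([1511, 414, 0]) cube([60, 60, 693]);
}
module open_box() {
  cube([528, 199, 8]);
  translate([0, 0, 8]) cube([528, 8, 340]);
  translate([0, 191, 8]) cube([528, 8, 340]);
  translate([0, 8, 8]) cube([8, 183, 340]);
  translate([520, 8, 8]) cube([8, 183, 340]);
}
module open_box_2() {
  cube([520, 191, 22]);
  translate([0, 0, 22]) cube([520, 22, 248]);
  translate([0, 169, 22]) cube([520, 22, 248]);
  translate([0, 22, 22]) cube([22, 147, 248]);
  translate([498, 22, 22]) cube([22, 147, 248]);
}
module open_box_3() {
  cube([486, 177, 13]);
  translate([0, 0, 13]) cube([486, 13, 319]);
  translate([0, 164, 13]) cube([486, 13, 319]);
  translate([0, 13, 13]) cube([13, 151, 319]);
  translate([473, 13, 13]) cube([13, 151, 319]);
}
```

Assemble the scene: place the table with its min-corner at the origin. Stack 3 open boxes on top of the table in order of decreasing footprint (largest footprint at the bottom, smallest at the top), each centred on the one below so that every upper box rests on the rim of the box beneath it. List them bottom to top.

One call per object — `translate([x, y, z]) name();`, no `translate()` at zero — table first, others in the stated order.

table();
translate([538, 154, 726]) open_box();
translate([542, 158, 1074]) open_box_2();
translate([559, 165, 1344]) open_box_3();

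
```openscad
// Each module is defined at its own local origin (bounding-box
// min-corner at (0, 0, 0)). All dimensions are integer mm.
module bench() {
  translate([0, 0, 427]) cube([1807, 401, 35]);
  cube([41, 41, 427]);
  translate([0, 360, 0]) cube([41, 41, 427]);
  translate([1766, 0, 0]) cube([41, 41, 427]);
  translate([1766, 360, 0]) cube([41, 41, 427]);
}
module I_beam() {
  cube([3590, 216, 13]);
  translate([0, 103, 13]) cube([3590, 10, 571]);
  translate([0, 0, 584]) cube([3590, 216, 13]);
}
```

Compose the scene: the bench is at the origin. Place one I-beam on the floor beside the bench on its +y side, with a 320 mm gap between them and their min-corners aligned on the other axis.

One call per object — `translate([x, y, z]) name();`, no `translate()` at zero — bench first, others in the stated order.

bench();
translate([0, 721, 0]) I_beam();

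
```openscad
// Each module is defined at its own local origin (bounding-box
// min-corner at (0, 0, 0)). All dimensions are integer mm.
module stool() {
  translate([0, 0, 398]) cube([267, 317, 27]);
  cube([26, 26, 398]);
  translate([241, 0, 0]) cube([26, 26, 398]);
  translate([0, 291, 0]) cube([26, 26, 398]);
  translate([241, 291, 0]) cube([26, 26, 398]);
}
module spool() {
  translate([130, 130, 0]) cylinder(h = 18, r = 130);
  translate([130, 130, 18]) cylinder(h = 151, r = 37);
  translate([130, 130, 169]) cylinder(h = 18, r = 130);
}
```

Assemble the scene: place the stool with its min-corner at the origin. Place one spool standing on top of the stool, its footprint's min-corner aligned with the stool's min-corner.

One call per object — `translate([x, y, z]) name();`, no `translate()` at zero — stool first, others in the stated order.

stool();
translate([0, 0, 425]) spool();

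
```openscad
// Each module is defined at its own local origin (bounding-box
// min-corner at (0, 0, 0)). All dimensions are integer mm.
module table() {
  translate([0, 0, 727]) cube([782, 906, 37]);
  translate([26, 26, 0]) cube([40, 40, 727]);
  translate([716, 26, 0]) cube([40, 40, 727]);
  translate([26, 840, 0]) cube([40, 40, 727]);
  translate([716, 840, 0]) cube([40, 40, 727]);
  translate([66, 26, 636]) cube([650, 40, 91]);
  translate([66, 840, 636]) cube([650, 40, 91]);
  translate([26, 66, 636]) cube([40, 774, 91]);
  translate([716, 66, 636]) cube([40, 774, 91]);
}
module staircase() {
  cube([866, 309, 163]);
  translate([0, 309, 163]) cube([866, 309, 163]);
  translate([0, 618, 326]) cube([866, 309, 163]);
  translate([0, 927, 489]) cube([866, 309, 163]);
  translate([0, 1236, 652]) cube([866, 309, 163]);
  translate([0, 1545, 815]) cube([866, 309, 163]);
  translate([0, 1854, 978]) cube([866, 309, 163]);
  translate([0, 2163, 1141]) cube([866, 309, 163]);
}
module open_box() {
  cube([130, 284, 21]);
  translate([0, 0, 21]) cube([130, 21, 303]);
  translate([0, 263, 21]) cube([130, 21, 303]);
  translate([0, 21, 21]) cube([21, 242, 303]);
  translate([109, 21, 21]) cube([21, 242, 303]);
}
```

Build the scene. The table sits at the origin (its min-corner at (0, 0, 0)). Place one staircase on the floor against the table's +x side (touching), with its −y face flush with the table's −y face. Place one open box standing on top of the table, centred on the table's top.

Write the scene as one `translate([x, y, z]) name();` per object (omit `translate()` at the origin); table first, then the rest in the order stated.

table();
translate([782, 0, 0]) staircase();
translate([326, 311, 764]) open_box();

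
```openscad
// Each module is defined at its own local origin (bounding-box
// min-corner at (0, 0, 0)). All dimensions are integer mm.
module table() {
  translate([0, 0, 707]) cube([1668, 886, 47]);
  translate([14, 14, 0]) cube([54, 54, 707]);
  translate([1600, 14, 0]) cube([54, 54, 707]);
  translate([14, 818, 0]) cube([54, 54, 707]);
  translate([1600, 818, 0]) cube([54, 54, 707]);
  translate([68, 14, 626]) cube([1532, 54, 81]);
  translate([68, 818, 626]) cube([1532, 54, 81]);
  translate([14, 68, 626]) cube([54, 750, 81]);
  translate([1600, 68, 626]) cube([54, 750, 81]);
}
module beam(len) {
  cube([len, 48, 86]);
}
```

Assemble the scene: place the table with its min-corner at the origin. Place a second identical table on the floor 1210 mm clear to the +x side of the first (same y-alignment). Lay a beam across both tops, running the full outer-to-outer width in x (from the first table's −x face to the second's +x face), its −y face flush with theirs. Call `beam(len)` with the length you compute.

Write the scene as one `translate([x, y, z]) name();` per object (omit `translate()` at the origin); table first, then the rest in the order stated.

table();
translate([2878, 0, 0]) table();
translate([0, 0, 754]) beam(4546);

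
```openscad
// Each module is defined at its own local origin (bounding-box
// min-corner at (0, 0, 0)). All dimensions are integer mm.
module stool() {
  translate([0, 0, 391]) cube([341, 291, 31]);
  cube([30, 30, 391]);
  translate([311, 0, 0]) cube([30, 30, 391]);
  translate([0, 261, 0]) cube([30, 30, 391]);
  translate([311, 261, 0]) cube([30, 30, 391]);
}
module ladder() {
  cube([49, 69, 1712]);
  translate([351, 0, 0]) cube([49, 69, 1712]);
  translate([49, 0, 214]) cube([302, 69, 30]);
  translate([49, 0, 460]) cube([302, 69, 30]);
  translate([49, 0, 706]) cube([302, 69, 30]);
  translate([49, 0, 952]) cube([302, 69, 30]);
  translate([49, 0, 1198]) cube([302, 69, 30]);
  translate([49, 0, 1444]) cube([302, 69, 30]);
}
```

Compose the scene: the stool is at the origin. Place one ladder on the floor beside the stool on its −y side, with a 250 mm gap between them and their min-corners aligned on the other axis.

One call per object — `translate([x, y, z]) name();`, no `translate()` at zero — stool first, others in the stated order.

stool();
translate([0, -319, 0]) ladder();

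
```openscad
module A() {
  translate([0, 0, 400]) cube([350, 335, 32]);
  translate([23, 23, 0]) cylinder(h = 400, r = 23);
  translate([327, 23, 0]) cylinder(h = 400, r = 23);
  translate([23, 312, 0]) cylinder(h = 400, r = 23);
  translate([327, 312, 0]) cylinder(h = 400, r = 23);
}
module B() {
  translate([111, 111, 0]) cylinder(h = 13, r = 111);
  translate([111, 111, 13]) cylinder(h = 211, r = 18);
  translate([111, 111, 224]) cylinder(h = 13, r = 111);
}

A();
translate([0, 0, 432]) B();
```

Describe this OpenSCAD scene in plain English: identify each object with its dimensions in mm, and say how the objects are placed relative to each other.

A is a four-legged stool. The seat is 350×335 mm, 32 mm thick, top at z = 432 mm. It stands on four round legs, each 46 mm in diameter, from z = 0 to the seat underside, each leg's axis is inset half a diameter from the nearest pair of seat edges (so the leg's bounding box is flush with the corner).

B is a spool: two coaxial disc flanges of radius 111 mm and thickness 13 mm, joined by a core cylinder of radius 18 mm and height 211 mm. The lower flange rests on z = 0 and the three cylinders share a vertical axis.

The spool is on top of the stool.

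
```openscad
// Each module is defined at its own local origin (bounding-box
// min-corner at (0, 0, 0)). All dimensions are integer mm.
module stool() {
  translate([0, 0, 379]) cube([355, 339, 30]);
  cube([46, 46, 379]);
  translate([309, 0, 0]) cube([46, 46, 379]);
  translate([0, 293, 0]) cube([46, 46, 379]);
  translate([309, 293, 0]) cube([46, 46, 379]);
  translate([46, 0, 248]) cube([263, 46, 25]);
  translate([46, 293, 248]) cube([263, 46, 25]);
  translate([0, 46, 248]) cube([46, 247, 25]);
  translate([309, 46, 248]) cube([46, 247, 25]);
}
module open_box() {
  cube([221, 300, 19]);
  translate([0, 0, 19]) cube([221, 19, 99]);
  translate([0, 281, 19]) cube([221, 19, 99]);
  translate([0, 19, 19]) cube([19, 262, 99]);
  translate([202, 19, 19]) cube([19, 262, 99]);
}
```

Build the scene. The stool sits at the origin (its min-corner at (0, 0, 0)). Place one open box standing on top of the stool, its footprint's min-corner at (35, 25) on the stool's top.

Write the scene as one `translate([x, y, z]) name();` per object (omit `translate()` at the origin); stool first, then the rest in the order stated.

stool();
translate([35, 25, 409]) open_box();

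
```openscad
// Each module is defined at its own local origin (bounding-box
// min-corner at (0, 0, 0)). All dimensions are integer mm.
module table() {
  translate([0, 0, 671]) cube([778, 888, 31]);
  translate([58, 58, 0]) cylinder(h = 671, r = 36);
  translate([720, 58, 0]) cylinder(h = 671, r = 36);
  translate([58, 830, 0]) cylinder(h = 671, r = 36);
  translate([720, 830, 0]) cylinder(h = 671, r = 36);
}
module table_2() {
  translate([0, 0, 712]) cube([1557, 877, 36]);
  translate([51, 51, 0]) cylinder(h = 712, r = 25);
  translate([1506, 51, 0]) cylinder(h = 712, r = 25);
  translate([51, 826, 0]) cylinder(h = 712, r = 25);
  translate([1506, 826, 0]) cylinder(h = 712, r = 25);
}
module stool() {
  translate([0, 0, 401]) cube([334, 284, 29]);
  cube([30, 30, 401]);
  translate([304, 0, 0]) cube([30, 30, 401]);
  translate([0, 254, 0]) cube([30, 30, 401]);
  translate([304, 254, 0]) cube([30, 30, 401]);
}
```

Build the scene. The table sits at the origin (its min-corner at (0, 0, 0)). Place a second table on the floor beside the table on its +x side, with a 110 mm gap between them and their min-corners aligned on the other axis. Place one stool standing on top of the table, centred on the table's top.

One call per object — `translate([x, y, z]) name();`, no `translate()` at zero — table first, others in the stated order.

table();
translate([888, 0, 0]) table_2();
translate([222, 302, 702]) stool();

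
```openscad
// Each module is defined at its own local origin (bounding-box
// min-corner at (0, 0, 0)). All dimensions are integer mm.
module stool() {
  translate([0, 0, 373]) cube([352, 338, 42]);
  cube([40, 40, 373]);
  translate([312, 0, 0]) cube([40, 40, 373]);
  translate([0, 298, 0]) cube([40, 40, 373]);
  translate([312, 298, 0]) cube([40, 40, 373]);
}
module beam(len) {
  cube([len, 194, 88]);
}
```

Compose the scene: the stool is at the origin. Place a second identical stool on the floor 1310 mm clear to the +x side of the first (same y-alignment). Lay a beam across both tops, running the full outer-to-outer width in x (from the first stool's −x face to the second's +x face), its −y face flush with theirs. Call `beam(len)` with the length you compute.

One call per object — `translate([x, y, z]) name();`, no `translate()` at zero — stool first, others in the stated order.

stool();
translate([1662, 0, 0]) stool();
translate([0, 0, 415]) beam(2014);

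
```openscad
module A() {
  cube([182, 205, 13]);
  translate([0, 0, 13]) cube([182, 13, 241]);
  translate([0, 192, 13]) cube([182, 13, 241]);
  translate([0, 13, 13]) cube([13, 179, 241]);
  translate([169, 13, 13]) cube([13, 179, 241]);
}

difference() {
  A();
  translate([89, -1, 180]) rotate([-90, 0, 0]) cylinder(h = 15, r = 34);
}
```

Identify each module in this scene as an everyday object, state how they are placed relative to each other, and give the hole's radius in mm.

A is an open box. The open box has a circular hole through its front wall. The hole's radius is 34 mm.

The subtracted cylinder has r = 34 mm.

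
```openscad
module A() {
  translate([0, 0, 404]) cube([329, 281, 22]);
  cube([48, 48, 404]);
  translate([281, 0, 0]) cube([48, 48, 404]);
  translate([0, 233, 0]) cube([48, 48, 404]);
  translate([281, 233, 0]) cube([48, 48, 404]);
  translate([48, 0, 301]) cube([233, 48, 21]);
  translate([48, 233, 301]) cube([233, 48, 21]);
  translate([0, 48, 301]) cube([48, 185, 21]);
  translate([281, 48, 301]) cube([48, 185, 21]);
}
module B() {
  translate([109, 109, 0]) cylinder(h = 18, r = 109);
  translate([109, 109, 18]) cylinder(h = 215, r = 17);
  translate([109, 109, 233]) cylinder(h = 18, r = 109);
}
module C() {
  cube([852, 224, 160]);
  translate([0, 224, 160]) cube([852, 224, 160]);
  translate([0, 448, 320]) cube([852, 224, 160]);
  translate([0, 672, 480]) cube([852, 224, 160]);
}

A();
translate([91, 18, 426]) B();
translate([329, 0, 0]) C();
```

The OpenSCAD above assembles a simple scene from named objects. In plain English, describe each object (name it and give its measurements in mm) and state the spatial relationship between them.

A is a simple wooden stool: a rectangular seat 329 mm (x) by 281 mm (y), 22 mm thick, top face at z = 426 mm, on four square legs, each 48×48 mm in cross-section. The legs rest on z = 0, each flush with a corner of the seat. Four stretchers, 48 mm wide and 21 mm tall, connect adjacent legs with their undersides at z = 301 mm, each running between the inner faces of the legs it joins and aligned with the legs' outer faces on the other axis.

B is a spool: two coaxial disc flanges of radius 109 mm and thickness 18 mm, joined by a core cylinder of radius 17 mm and height 215 mm. The lower flange rests on z = 0 and the three cylinders share a vertical axis.

C is a straight staircase of 4 solid steps. Each step is 852 mm wide (x), 224 mm deep (y, the going) and 160 mm tall (the rise). The first step rests on the floor; each subsequent step sits one going further in +y and one rise higher in +z, directly behind and above the previous step with no overlap.

The spool is on top of the stool. The staircase is against the stool's +x side, with their −y faces flush.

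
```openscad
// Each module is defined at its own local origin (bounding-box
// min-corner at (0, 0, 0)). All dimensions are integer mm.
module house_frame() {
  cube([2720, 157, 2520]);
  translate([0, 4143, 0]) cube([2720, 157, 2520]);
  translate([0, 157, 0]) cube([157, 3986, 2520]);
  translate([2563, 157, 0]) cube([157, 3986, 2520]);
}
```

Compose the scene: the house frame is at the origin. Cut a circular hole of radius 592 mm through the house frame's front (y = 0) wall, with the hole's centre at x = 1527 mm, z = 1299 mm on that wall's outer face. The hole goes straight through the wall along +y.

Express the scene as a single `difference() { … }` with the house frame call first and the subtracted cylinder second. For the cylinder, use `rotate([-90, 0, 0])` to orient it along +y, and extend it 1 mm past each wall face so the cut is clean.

difference() {
  house_frame();
  translate([1527, -1, 1299]) rotate([-90, 0, 0]) cylinder(h = 159, r = 592);
}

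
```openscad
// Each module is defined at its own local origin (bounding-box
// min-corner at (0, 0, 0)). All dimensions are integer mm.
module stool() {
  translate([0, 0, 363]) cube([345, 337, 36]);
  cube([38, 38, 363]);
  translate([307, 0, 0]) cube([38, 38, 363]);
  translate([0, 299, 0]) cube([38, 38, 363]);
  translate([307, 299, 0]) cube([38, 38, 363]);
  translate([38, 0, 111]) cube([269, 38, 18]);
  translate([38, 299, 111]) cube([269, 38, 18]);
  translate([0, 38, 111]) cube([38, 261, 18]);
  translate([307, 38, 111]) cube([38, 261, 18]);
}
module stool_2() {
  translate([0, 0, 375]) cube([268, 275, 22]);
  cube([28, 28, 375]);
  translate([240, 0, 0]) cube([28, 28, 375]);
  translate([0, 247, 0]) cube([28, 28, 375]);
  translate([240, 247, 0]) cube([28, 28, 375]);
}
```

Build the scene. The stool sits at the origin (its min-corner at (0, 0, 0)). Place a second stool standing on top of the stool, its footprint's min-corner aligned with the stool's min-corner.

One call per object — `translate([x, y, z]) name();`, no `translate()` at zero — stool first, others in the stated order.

stool();
translate([0, 0, 399]) stool_2();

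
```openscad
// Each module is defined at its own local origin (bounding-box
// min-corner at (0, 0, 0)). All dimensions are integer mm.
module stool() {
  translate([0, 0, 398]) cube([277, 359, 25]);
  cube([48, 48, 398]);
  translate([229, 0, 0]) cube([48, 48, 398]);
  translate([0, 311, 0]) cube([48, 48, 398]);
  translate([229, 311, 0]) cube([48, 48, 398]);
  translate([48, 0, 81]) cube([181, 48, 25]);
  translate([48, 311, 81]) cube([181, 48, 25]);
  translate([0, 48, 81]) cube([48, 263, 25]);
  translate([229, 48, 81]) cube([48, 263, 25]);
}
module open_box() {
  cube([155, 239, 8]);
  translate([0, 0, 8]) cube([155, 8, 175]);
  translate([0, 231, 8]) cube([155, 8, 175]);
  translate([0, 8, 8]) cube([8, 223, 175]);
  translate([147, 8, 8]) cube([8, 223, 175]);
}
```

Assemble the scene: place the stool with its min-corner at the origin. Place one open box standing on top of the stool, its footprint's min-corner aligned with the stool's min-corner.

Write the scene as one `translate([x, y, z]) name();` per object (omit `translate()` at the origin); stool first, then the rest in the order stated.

stool();
translate([0, 0, 423]) open_box();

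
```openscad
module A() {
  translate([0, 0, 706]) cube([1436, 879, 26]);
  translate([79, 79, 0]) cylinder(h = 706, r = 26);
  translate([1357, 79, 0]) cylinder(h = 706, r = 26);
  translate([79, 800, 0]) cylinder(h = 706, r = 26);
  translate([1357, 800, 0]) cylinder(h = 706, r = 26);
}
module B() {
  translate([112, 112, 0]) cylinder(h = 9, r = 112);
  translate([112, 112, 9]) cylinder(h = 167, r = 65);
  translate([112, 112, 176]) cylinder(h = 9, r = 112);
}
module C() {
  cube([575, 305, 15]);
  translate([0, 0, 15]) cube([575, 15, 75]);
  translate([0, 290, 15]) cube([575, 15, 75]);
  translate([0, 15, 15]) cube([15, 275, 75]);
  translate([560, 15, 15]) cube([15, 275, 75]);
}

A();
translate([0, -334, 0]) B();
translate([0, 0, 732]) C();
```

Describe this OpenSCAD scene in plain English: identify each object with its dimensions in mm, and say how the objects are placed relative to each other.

A is a rectangular dining table. The top is 1436×879×26 mm with its upper surface at z = 732 mm. It stands on four round legs of 52 mm diameter, each leg's bounding box inset 53 mm from the nearest pair of top edges, running from the floor to the underside of the top.

B is a spool: two coaxial disc flanges of radius 112 mm and thickness 9 mm, joined by a core cylinder of radius 65 mm and height 167 mm. The lower flange rests on z = 0 and the three cylinders share a vertical axis.

C is an open-topped rectangular box: outside dimensions 575×305×90 mm, with a uniform wall and base thickness of 15 mm. The base is a full 575×305 slab on the floor; four walls sit on top of the base. The front and back walls (the −y and +y sides) span the full width; the two side walls fit between them.

The spool is on the floor beside the table on its −y side. The open box is on top of the table.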